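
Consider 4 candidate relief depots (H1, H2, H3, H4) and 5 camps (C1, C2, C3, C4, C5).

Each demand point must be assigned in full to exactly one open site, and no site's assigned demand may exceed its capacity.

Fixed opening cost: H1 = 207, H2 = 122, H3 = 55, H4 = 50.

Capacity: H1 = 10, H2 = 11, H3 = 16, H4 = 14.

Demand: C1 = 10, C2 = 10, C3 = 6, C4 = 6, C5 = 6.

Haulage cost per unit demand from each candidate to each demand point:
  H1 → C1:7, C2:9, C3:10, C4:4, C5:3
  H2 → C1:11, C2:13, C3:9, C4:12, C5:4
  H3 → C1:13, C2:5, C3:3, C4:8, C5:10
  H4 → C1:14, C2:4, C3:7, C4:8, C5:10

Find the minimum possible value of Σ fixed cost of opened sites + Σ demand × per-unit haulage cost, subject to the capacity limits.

513

Open {H2, H3, H4}; cheapest assignment that respects the capacities:
  H2 (cap 11, load 10): C1 — cost 10×11 = 110
  H3 (cap 16, load 16): C2, C3 — cost 10×5 + 6×3 = 68
  H4 (cap 14, load 12): C4, C5 — cost 6×8 + 6×10 = 108
  Shipping 286, fixed 227 → total 513.
  Any other capacity-feasible assignment to {H2, H3, H4} ships for at least 286.
Compare {H1, H3, H4}: its best feasible assignment gives total 558.
Compare {H1, H2, H3, H4}: its best feasible assignment gives total 634.
Every other set of open sites that can feasibly serve all demand totals ≥ 558 even under its best assignment. Minimum: 513.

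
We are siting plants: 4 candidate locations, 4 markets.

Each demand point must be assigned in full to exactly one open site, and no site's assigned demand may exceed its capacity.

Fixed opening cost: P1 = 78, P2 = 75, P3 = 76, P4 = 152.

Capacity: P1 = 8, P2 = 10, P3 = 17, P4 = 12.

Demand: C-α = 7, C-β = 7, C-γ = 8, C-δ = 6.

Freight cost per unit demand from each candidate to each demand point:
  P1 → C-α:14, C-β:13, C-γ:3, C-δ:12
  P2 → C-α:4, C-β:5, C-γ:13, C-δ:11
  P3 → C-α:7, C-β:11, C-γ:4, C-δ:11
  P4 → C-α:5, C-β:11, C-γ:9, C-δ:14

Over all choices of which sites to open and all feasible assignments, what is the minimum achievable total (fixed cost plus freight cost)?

403

Open {P1, P2, P3}; cheapest assignment that respects the capacities:
  P1 (cap 8, load 8): C-γ — cost 8×3 = 24
  P2 (cap 10, load 7): C-β — cost 7×5 = 35
  P3 (cap 17, load 13): C-α, C-δ — cost 7×7 + 6×11 = 115
  Shipping 174, fixed 229 → total 403.
  Any other capacity-feasible assignment to {P1, P2, P3} ships for at least 174.
Compare {P2, P3, P4}: its best feasible assignment gives total 471.
Compare {P1, P3, P4}: its best feasible assignment gives total 508.
Every other set of open sites that can feasibly serve all demand totals ≥ 471 even under its best assignment. Minimum: 403.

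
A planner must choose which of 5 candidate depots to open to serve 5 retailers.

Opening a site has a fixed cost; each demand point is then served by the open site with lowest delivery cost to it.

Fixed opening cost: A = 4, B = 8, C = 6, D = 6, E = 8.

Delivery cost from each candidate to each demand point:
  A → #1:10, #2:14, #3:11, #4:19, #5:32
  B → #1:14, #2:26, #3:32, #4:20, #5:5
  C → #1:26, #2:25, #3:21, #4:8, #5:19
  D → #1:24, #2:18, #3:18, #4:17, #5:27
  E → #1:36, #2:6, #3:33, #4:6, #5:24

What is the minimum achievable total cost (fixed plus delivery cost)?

Open {A, B, E}: assign each demand point to its cheapest open site.
  #1→A 10, #2→E 6, #3→A 11, #4→E 6, #5→B 5
  delivery cost 38, fixed 20 → total 58.
Compare {A, B, C, E}: delivery cost 38 + fixed 26 = 64.
Compare {A, B, D, E}: delivery cost 38 + fixed 26 = 64.
Compare {A, B, C}: delivery cost 48 + fixed 18 = 66.
All other subsets cost ≥ 64. Minimum total cost: 58.

58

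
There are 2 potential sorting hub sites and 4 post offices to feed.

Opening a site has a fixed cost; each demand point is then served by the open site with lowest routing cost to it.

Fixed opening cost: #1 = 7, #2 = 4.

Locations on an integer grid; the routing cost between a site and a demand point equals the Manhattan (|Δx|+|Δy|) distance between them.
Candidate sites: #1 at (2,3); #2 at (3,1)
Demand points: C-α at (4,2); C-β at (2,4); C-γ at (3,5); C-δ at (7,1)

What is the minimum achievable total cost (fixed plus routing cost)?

18

Open {#2}: assign each demand point to its cheapest open site.
  C-α→#2 2, C-β→#2 4, C-γ→#2 4, C-δ→#2 4
  routing cost 14, fixed 4 → total 18.
Compare {#1}: routing cost 14 + fixed 7 = 21.
Compare {#1, #2}: routing cost 10 + fixed 11 = 21.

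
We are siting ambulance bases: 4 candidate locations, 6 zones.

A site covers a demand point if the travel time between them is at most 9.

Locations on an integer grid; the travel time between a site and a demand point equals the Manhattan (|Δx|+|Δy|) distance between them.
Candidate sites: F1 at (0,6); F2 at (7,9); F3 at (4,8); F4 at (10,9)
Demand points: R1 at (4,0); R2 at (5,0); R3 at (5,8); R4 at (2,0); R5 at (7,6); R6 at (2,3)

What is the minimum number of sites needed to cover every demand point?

Coverage sets (demand points within 9 of each site):
  F1: {R3, R4, R5, R6}
  F2: {R3, R5}
  F3: {R1, R2, R3, R5, R6}
  F4: {R3, R5}
No single site covers all 6 demand points.
But {F1, F3} covers everything, so the minimum is 2.

2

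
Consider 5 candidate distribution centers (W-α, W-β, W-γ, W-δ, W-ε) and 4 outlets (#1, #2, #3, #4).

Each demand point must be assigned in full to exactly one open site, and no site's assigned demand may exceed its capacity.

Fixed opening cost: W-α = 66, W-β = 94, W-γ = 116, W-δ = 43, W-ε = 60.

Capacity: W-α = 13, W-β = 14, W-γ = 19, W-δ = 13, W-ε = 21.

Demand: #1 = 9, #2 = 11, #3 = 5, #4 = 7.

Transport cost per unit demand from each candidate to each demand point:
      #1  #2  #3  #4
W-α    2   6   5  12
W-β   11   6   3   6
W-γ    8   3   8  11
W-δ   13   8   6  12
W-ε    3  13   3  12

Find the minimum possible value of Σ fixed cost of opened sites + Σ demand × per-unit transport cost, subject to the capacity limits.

Open {W-δ, W-ε}; cheapest assignment that respects the capacities:
  W-δ (cap 13, load 11): #2 — cost 11×8 = 88
  W-ε (cap 21, load 21): #1, #3, #4 — cost 9×3 + 5×3 + 7×12 = 126
  Shipping 214, fixed 103 → total 317.
  Any other capacity-feasible assignment to {W-δ, W-ε} ships for at least 214.
Compare {W-α, W-ε}: its best feasible assignment gives total 318.
Compare {W-γ, W-ε}: its best feasible assignment gives total 328.
Every other set of open sites that can feasibly serve all demand totals ≥ 318 even under its best assignment. Minimum: 317.

317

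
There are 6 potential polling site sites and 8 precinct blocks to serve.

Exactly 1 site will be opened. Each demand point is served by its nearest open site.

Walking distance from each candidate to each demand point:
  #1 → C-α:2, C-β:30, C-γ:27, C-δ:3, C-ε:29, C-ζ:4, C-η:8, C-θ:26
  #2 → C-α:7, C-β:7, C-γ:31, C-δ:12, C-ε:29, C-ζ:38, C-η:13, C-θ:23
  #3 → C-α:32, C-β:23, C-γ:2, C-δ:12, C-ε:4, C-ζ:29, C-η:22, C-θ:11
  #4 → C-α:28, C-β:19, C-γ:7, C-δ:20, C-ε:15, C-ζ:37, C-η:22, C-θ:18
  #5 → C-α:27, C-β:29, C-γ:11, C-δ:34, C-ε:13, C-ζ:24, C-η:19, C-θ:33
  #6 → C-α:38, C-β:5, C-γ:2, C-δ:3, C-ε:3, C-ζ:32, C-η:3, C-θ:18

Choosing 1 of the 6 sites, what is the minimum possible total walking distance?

Open {#6}.
  C-α→#6 38, C-β→#6 5, C-γ→#6 2, C-δ→#6 3, C-ε→#6 3, C-ζ→#6 32, C-η→#6 3, C-θ→#6 18  ⇒ total 104.
Compare {#1}: total 129.
Compare {#3}: total 135.
No size-1 selection does better; minimum is 104.

104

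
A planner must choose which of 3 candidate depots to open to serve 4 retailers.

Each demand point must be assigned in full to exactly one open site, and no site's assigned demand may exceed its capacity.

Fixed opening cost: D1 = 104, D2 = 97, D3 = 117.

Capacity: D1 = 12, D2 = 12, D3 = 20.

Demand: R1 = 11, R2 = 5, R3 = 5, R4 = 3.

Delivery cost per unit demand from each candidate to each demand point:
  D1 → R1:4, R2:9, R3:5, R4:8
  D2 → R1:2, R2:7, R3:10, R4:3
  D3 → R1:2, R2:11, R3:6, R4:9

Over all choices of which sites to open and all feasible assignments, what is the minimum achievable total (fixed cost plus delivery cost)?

310

Open {D2, D3}; cheapest assignment that respects the capacities:
  D2 (cap 12, load 8): R2, R4 — cost 5×7 + 3×3 = 44
  D3 (cap 20, load 16): R1, R3 — cost 11×2 + 5×6 = 52
  Shipping 96, fixed 214 → total 310.
  Any other capacity-feasible assignment to {D2, D3} ships for at least 96.
Compare {D1, D3}: its best feasible assignment gives total 340.
Compare {D1, D2, D3}: its best feasible assignment gives total 409.
Every other set of open sites that can feasibly serve all demand totals ≥ 340 even under its best assignment. Minimum: 310.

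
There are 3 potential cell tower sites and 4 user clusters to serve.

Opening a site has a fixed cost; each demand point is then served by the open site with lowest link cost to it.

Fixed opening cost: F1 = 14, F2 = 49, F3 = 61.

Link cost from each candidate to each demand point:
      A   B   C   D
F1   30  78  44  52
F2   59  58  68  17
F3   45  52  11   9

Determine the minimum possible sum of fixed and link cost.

Open {F1, F3}: assign each demand point to its cheapest open site.
  A→F1 30, B→F3 52, C→F3 11, D→F3 9
  link cost 102, fixed 75 → total 177.
Compare {F3}: link cost 117 + fixed 61 = 178.
Compare {F1, F2}: link cost 149 + fixed 63 = 212.
Compare {F1}: link cost 204 + fixed 14 = 218.
All other subsets cost ≥ 178. Minimum total cost: 177.

177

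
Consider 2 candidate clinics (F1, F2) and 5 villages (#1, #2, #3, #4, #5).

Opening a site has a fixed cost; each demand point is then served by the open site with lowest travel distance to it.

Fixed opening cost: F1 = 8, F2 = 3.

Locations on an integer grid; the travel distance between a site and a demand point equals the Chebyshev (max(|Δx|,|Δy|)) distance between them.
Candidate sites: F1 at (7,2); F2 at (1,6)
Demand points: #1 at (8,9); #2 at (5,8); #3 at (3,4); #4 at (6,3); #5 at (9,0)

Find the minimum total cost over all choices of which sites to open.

Open {F1, F2}: assign each demand point to its cheapest open site.
  #1→F1 7, #2→F2 4, #3→F2 2, #4→F1 1, #5→F1 2
  travel distance 16, fixed 11 → total 27.
Compare {F1}: travel distance 20 + fixed 8 = 28.
Compare {F2}: travel distance 26 + fixed 3 = 29.

27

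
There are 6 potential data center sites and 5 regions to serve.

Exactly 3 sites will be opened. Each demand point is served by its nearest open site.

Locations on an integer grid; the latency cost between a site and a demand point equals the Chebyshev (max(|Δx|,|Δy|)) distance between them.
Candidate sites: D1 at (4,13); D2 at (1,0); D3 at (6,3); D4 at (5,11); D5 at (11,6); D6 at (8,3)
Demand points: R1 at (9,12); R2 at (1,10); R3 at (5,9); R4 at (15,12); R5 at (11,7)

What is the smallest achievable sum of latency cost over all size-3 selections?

16

Open {D1, D4, D5}.
  R1→D4 4, R2→D1 3, R3→D4 2, R4→D5 6, R5→D5 1  ⇒ total 16.
Compare {D2, D4, D5}: total 17.
Compare {D3, D4, D5}: total 17.
No size-3 selection does better; minimum is 16.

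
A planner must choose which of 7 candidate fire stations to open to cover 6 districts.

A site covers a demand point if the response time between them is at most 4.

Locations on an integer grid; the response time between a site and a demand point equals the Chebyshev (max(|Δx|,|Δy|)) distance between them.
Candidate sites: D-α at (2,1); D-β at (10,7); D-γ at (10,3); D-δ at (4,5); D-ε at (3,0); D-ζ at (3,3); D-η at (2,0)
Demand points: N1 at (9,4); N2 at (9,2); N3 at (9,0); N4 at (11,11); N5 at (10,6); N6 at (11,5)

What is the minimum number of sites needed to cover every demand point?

2

Coverage sets (demand points within 4 of each site):
  D-α: {}
  D-β: {N1, N4, N5, N6}
  D-γ: {N1, N2, N3, N5, N6}
  D-δ: {}
  D-ε: {}
  D-ζ: {}
  D-η: {}
No single site covers all 6 demand points.
But {D-β, D-γ} covers everything, so the minimum is 2.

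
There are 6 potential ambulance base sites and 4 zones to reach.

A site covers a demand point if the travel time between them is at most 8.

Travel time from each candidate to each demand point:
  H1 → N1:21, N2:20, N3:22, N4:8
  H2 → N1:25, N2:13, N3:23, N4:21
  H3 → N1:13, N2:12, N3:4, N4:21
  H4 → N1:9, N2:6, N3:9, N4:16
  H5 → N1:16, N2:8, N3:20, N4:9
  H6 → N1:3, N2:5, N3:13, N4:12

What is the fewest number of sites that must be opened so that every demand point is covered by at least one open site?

Coverage sets (demand points within 8 of each site):
  H1: {N4}
  H2: {}
  H3: {N3}
  H4: {N2}
  H5: {N2}
  H6: {N1, N2}
No 2 sites suffice: every size-2 union leaves at least one demand point uncovered.
But {H1, H3, H6} covers everything, so the minimum is 3.

3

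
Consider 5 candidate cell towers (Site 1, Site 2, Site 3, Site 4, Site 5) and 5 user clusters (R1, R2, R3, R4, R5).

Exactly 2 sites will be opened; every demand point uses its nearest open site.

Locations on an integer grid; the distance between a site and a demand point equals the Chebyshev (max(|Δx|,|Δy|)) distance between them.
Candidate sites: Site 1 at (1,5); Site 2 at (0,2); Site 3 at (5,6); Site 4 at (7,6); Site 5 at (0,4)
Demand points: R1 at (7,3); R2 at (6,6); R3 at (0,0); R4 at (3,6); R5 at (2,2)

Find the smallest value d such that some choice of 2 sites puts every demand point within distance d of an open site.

Open {Site 2, Site 3}.
  Farthest demand point is R1 at distance 3 (to Site 3); all others are ≤ 3.
With {Site 2, Site 4} the worst case is 4.
With {Site 3, Site 5} the worst case is 4.
No size-2 selection achieves below 3.

3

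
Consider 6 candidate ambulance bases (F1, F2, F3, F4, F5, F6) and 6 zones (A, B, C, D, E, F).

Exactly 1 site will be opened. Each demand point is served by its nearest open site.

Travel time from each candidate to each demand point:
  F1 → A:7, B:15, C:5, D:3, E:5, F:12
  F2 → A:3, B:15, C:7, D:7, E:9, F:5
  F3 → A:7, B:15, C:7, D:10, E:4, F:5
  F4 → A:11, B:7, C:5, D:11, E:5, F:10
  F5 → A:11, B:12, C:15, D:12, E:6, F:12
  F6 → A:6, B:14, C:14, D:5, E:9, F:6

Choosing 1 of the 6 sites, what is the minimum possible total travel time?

46

Open {F2}.
  A→F2 3, B→F2 15, C→F2 7, D→F2 7, E→F2 9, F→F2 5  ⇒ total 46.
Compare {F1}: total 47.
Compare {F3}: total 48.
No size-1 selection does better; minimum is 46.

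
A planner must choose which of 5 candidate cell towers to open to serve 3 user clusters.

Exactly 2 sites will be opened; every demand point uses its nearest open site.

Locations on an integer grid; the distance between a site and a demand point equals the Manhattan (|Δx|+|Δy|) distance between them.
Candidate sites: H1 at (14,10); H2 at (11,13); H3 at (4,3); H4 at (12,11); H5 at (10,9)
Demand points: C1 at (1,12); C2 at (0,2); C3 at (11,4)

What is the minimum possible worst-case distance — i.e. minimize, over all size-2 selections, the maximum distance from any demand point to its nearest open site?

11

Open {H2, H3}.
  Farthest demand point is C1 at distance 11 (to H2); all others are ≤ 11.
With {H1, H3} the worst case is 12.
With {H3, H4} the worst case is 12.
No size-2 selection achieves below 11.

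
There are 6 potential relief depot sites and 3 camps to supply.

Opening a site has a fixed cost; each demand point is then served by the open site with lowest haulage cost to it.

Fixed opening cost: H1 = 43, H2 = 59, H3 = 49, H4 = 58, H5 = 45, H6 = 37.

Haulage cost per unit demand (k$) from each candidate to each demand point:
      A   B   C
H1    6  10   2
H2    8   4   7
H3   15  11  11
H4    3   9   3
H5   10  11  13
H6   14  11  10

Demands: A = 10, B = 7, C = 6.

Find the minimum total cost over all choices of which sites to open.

Open {H4}: assign each demand point to its cheapest open site.
  A→H4 10×3=30, B→H4 7×9=63, C→H4 6×3=18
  haulage cost 111, fixed 58 → total 169.
Compare {H1}: haulage cost 142 + fixed 43 = 185.
Compare {H2, H4}: haulage cost 76 + fixed 117 = 193.
Compare {H1, H2}: haulage cost 100 + fixed 102 = 202.
All other subsets cost ≥ 185. Minimum total cost: 169.

169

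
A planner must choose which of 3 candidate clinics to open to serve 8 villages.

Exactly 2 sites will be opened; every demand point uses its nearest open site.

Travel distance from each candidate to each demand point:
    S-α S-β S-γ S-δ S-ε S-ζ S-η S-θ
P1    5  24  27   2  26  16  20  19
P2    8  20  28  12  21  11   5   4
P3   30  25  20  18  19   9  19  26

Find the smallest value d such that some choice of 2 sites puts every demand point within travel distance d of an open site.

Open {P2, P3}.
  Farthest demand point is S-β at travel distance 20 (to P2); all others are ≤ 20.
With {P1, P3} the worst case is 24.
With {P1, P2} the worst case is 27.
No size-2 selection achieves below 20.

20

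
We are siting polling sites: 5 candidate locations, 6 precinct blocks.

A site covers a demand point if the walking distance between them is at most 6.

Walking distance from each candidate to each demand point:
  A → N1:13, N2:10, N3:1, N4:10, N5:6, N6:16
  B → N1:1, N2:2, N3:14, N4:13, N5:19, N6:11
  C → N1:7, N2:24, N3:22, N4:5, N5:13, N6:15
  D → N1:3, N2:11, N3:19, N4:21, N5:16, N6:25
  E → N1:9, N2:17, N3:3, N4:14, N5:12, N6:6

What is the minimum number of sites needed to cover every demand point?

Coverage sets (demand points within 6 of each site):
  A: {N3, N5}
  B: {N1, N2}
  C: {N4}
  D: {N1}
  E: {N3, N6}
No 3 sites suffice: every size-3 union leaves at least one demand point uncovered.
But {A, B, C, E} covers everything, so the minimum is 4.

4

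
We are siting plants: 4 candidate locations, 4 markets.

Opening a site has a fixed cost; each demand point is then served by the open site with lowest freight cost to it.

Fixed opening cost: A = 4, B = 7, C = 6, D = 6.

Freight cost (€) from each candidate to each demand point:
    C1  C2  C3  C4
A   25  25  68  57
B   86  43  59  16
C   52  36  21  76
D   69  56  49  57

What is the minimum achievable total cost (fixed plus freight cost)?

104

Open {A, B, C}: assign each demand point to its cheapest open site.
  C1→A 25, C2→A 25, C3→C 21, C4→B 16
  freight cost 87, fixed 17 → total 104.
Compare {A, B, C, D}: freight cost 87 + fixed 23 = 110.
Compare {A, B, D}: freight cost 115 + fixed 17 = 132.
Compare {A, B}: freight cost 125 + fixed 11 = 136.
All other subsets cost ≥ 110. Minimum total cost: 104.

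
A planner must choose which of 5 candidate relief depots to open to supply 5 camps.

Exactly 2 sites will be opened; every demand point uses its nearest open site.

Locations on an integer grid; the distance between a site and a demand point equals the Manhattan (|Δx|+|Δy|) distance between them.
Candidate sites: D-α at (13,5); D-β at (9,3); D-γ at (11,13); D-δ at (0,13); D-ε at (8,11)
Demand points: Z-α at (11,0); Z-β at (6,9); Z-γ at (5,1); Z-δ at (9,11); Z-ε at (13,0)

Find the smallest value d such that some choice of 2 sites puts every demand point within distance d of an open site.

7

Open {D-β, D-ε}.
  Farthest demand point is Z-ε at distance 7 (to D-β); all others are ≤ 7.
With {D-α, D-β} the worst case is 9.
With {D-β, D-γ} the worst case is 9.
No size-2 selection achieves below 7.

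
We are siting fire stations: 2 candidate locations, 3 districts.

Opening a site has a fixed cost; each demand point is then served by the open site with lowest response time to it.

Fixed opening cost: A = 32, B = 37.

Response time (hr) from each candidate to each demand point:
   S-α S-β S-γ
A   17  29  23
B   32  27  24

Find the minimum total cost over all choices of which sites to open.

101

Open {A}: assign each demand point to its cheapest open site.
  S-α→A 17, S-β→A 29, S-γ→A 23
  response time 69, fixed 32 → total 101.
Compare {B}: response time 83 + fixed 37 = 120.
Compare {A, B}: response time 67 + fixed 69 = 136.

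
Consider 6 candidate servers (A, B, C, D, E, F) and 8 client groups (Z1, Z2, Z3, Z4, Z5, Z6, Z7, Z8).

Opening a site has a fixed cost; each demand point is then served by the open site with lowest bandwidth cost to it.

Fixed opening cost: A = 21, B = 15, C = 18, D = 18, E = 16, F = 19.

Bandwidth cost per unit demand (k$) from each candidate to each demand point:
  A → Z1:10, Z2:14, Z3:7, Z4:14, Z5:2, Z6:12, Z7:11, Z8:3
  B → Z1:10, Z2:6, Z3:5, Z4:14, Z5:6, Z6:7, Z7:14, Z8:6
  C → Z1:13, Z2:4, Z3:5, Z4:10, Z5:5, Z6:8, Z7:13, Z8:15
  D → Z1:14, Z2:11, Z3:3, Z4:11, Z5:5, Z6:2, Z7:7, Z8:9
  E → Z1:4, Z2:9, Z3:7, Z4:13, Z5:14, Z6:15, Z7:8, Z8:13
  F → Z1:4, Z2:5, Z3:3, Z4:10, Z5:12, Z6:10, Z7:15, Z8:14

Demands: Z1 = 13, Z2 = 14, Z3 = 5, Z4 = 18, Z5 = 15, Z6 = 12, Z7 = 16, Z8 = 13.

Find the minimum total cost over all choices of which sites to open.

Open {A, D, F}: assign each demand point to its cheapest open site.
  Z1→F 13×4=52, Z2→F 14×5=70, Z3→D 5×3=15, Z4→F 18×10=180, Z5→A 15×2=30, Z6→D 12×2=24, Z7→D 16×7=112, Z8→A 13×3=39
  bandwidth cost 522, fixed 58 → total 580.
Compare {A, C, D, E}: bandwidth cost 508 + fixed 73 = 581.
Compare {A, C, D, F}: bandwidth cost 508 + fixed 76 = 584.
Compare {A, B, D, F}: bandwidth cost 522 + fixed 73 = 595.
All other subsets cost ≥ 581. Minimum total cost: 580.

580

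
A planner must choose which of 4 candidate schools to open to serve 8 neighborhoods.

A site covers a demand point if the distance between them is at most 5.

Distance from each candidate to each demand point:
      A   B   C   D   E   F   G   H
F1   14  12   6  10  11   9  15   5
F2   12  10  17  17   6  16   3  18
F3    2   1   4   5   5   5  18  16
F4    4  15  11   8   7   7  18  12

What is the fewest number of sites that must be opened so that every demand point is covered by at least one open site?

Coverage sets (demand points within 5 of each site):
  F1: {H}
  F2: {G}
  F3: {A, B, C, D, E, F}
  F4: {A}
No 2 sites suffice: every size-2 union leaves at least one demand point uncovered.
But {F1, F2, F3} covers everything, so the minimum is 3.

3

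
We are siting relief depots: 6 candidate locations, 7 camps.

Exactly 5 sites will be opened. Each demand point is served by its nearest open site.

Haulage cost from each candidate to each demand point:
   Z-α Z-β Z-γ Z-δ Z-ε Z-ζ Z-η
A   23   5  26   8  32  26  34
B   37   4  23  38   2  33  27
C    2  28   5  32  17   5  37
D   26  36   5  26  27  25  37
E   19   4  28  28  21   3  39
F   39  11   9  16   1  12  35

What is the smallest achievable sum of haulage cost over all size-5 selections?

50

Open {A, B, C, E, F}.
  Z-α→C 2, Z-β→B 4, Z-γ→C 5, Z-δ→A 8, Z-ε→F 1, Z-ζ→E 3, Z-η→B 27  ⇒ total 50.
Compare {A, B, C, D, E}: total 51.
Compare {A, B, C, D, F}: total 52.
No size-5 selection does better; minimum is 50.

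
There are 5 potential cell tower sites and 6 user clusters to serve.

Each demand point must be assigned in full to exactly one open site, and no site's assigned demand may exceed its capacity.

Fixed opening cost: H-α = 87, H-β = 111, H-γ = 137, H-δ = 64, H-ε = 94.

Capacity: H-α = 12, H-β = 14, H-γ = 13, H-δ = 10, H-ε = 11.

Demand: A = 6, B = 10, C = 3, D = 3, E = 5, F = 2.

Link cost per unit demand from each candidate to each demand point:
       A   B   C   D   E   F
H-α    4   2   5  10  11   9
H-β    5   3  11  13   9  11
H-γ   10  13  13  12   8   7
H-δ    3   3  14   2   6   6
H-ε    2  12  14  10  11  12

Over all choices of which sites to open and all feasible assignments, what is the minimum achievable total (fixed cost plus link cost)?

Open {H-α, H-δ, H-ε}; cheapest assignment that respects the capacities:
  H-α (cap 12, load 10): B — cost 10×2 = 20
  H-δ (cap 10, load 10): D, E, F — cost 3×2 + 5×6 + 2×6 = 48
  H-ε (cap 11, load 9): A, C — cost 6×2 + 3×14 = 54
  Shipping 122, fixed 245 → total 367.
  Any other capacity-feasible assignment to {H-α, H-δ, H-ε} ships for at least 122.
Compare {H-α, H-β, H-δ}: its best feasible assignment gives total 379.
Compare {H-β, H-δ, H-ε}: its best feasible assignment gives total 392.
Every other set of open sites that can feasibly serve all demand totals ≥ 379 even under its best assignment. Minimum: 367.

367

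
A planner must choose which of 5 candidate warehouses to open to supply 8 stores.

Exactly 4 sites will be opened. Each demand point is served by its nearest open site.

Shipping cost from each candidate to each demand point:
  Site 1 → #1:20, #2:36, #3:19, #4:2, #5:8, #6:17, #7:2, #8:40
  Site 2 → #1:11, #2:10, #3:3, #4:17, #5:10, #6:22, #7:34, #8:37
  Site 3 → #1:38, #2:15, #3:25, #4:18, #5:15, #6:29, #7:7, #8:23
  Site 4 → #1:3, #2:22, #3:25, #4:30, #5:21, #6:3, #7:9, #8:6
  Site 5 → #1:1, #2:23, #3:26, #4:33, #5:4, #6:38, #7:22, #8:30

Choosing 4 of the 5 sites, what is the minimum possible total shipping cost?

31

Open {Site 1, Site 2, Site 4, Site 5}.
  #1→Site 5 1, #2→Site 2 10, #3→Site 2 3, #4→Site 1 2, #5→Site 5 4, #6→Site 4 3, #7→Site 1 2, #8→Site 4 6  ⇒ total 31.
Compare {Site 1, Site 2, Site 3, Site 4}: total 37.
Compare {Site 2, Site 3, Site 4, Site 5}: total 51.
No size-4 selection does better; minimum is 31.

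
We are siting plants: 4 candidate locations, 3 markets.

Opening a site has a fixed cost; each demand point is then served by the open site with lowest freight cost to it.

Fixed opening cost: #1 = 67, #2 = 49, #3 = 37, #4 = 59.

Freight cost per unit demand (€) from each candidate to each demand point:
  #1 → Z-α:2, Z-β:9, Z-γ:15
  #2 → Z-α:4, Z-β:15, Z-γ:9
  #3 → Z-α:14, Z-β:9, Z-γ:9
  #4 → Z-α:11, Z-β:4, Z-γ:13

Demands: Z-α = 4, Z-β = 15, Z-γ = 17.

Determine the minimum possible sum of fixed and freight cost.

337

Open {#2, #4}: assign each demand point to its cheapest open site.
  Z-α→#2 4×4=16, Z-β→#4 15×4=60, Z-γ→#2 17×9=153
  freight cost 229, fixed 108 → total 337.
Compare {#3, #4}: freight cost 257 + fixed 96 = 353.
Compare {#2, #3, #4}: freight cost 229 + fixed 145 = 374.
Compare {#3}: freight cost 344 + fixed 37 = 381.
All other subsets cost ≥ 353. Minimum total cost: 337.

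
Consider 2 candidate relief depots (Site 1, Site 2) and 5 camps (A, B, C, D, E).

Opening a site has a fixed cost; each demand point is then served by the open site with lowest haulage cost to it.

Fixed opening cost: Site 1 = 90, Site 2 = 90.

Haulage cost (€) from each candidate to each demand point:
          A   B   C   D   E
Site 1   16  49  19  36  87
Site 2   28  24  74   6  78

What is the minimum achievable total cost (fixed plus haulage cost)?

297

Open {Site 1}: assign each demand point to its cheapest open site.
  A→Site 1 16, B→Site 1 49, C→Site 1 19, D→Site 1 36, E→Site 1 87
  haulage cost 207, fixed 90 → total 297.
Compare {Site 2}: haulage cost 210 + fixed 90 = 300.
Compare {Site 1, Site 2}: haulage cost 143 + fixed 180 = 323.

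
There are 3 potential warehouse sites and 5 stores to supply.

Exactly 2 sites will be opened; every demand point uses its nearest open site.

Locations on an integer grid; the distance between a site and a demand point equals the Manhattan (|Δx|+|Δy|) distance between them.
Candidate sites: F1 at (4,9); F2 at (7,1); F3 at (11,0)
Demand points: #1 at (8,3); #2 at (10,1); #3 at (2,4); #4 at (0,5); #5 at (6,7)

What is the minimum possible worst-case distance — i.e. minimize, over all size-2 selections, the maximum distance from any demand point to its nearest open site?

8

Open {F1, F2}.
  Farthest demand point is #4 at distance 8 (to F1); all others are ≤ 8.
With {F1, F3} the worst case is 8.
With {F2, F3} the worst case is 11.
No size-2 selection achieves below 8.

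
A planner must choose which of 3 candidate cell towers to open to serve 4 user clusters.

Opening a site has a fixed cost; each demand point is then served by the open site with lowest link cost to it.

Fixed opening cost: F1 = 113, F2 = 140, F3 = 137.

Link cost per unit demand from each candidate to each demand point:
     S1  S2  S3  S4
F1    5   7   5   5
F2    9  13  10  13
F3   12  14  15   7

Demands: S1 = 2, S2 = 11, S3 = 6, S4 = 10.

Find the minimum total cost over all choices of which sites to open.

280

Open {F1}: assign each demand point to its cheapest open site.
  S1→F1 2×5=10, S2→F1 11×7=77, S3→F1 6×5=30, S4→F1 10×5=50
  link cost 167, fixed 113 → total 280.
Compare {F1, F3}: link cost 167 + fixed 250 = 417.
Compare {F1, F2}: link cost 167 + fixed 253 = 420.
Compare {F3}: link cost 338 + fixed 137 = 475.
All other subsets cost ≥ 417. Minimum total cost: 280.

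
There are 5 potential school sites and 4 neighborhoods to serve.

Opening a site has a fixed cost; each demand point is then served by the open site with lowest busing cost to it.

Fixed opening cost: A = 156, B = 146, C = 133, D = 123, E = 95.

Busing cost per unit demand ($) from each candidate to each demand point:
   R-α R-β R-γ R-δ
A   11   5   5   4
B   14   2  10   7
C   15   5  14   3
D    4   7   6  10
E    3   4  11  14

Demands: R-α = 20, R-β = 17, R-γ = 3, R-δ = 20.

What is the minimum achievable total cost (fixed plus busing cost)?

449

Open {C, E}: assign each demand point to its cheapest open site.
  R-α→E 20×3=60, R-β→E 17×4=68, R-γ→E 3×11=33, R-δ→C 20×3=60
  busing cost 221, fixed 228 → total 449.
Compare {A, E}: busing cost 223 + fixed 251 = 474.
Compare {C, D}: busing cost 243 + fixed 256 = 499.
Compare {B, E}: busing cost 264 + fixed 241 = 505.
All other subsets cost ≥ 474. Minimum total cost: 449.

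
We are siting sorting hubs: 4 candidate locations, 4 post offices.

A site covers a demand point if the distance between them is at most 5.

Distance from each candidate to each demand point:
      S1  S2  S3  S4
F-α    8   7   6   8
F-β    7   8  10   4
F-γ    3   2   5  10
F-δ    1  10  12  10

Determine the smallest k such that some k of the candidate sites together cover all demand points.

2

Coverage sets (demand points within 5 of each site):
  F-α: {}
  F-β: {S4}
  F-γ: {S1, S2, S3}
  F-δ: {S1}
No single site covers all 4 demand points.
But {F-β, F-γ} covers everything, so the minimum is 2.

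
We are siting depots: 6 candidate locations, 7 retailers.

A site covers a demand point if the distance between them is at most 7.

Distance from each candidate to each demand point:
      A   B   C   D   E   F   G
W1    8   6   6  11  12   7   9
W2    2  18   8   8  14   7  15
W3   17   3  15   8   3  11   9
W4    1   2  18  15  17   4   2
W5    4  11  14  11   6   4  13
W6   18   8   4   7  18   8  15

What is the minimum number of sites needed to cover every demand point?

Coverage sets (demand points within 7 of each site):
  W1: {B, C, F}
  W2: {A, F}
  W3: {B, E}
  W4: {A, B, F, G}
  W5: {A, E, F}
  W6: {C, D}
No 2 sites suffice: every size-2 union leaves at least one demand point uncovered.
But {W3, W4, W6} covers everything, so the minimum is 3.

3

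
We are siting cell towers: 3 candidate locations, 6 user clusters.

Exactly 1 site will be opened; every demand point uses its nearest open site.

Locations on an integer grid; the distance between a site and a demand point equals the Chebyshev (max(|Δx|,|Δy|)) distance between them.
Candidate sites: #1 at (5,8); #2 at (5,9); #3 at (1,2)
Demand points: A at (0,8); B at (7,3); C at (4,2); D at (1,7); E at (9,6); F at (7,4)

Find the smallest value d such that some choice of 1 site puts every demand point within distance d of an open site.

Open {#1}.
  Farthest demand point is C at distance 6 (to #1); all others are ≤ 6.
With {#2} the worst case is 7.
With {#3} the worst case is 8.
No size-1 selection achieves below 6.

6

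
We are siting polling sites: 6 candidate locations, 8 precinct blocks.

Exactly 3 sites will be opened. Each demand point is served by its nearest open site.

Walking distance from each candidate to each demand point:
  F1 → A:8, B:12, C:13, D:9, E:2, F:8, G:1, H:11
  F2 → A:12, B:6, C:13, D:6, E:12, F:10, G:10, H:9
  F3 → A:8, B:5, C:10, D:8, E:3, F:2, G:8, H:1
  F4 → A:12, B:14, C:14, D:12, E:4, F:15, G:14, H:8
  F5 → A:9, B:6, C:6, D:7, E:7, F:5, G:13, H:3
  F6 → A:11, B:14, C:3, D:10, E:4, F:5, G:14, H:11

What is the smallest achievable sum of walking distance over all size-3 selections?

Open {F1, F3, F6}.
  A→F1 8, B→F3 5, C→F6 3, D→F3 8, E→F1 2, F→F3 2, G→F1 1, H→F3 1  ⇒ total 30.
Compare {F1, F3, F5}: total 32.
Compare {F1, F2, F3}: total 35.
No size-3 selection does better; minimum is 30.

30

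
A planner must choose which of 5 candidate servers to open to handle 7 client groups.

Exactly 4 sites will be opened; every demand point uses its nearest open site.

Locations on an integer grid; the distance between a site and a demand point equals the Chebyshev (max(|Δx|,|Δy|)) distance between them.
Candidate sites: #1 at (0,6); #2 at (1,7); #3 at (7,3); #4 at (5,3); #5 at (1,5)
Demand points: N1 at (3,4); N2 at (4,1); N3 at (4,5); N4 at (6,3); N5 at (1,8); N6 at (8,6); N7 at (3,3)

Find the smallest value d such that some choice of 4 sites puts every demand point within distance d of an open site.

3

Open {#1, #2, #3, #4}.
  Farthest demand point is N6 at distance 3 (to #3); all others are ≤ 3.
With {#1, #2, #3, #5} the worst case is 3.
With {#1, #2, #4, #5} the worst case is 3.
No size-4 selection achieves below 3.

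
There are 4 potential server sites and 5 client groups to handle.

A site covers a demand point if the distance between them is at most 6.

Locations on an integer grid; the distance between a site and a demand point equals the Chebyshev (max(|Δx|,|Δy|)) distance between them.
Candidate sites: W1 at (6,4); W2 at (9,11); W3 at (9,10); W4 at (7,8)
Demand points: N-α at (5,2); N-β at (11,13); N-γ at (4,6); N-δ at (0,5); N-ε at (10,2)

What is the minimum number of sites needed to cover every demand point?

Coverage sets (demand points within 6 of each site):
  W1: {N-α, N-γ, N-δ, N-ε}
  W2: {N-β, N-γ}
  W3: {N-β, N-γ}
  W4: {N-α, N-β, N-γ, N-ε}
No single site covers all 5 demand points.
But {W1, W2} covers everything, so the minimum is 2.

2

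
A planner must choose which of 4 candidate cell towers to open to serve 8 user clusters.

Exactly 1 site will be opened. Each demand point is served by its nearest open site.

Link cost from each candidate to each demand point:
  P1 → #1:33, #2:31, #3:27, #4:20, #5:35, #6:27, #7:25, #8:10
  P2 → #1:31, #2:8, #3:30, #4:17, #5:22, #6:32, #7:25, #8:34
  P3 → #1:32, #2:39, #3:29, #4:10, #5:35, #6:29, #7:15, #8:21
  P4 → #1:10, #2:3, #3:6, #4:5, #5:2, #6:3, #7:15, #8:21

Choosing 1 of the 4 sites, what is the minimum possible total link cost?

Open {P4}.
  #1→P4 10, #2→P4 3, #3→P4 6, #4→P4 5, #5→P4 2, #6→P4 3, #7→P4 15, #8→P4 21  ⇒ total 65.
Compare {P2}: total 199.
Compare {P1}: total 208.
No size-1 selection does better; minimum is 65.

65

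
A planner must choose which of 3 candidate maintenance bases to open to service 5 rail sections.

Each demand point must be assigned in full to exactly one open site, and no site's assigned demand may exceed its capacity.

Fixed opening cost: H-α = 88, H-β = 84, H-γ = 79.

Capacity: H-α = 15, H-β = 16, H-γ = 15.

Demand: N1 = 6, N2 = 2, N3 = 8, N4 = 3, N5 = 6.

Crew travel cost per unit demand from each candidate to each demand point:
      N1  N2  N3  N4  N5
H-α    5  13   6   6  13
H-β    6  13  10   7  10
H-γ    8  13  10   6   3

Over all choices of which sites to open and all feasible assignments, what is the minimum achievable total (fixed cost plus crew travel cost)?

Open {H-α, H-γ}; cheapest assignment that respects the capacities:
  H-α (cap 15, load 14): N1, N3 — cost 6×5 + 8×6 = 78
  H-γ (cap 15, load 11): N2, N4, N5 — cost 2×13 + 3×6 + 6×3 = 62
  Shipping 140, fixed 167 → total 307.
  Any other capacity-feasible assignment to {H-α, H-γ} ships for at least 140.
Compare {H-β, H-γ}: its best feasible assignment gives total 341.
Compare {H-α, H-β}: its best feasible assignment gives total 357.
Every other set of open sites that can feasibly serve all demand totals ≥ 341 even under its best assignment. Minimum: 307.

307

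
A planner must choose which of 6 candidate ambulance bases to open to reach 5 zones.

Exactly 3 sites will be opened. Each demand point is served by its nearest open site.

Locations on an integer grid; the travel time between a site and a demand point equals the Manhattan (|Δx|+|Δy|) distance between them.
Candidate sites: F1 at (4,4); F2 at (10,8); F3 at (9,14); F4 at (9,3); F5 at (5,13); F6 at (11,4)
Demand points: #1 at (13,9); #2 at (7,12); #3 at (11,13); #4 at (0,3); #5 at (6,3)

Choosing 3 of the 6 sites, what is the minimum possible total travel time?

19

Open {F1, F2, F3}.
  #1→F2 4, #2→F3 4, #3→F3 3, #4→F1 5, #5→F1 3  ⇒ total 19.
Compare {F1, F2, F5}: total 21.
Compare {F1, F3, F6}: total 22.
No size-3 selection does better; minimum is 19.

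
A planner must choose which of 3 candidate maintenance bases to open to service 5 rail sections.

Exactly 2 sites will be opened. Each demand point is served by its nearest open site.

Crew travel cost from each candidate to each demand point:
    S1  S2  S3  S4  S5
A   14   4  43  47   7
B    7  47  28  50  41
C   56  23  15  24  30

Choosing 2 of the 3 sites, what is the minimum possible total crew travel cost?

Open {A, C}.
  S1→A 14, S2→A 4, S3→C 15, S4→C 24, S5→A 7  ⇒ total 64.
Compare {A, B}: total 93.
Compare {B, C}: total 99.

64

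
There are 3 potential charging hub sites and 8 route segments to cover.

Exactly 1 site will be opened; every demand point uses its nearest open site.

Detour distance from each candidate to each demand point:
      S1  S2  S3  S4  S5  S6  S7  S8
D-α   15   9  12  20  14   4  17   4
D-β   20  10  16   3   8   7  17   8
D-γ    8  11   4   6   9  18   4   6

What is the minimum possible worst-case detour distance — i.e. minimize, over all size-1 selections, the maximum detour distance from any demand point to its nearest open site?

Open {D-γ}.
  Farthest demand point is S6 at detour distance 18 (to D-γ); all others are ≤ 18.
With {D-α} the worst case is 20.
With {D-β} the worst case is 20.
No size-1 selection achieves below 18.

18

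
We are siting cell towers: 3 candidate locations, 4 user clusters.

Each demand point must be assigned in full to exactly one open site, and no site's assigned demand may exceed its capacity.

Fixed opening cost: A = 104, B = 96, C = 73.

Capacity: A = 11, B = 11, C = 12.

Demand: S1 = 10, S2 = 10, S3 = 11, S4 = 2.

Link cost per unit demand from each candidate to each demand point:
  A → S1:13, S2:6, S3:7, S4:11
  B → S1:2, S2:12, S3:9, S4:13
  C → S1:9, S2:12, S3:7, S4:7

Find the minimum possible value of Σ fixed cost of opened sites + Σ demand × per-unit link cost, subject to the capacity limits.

Open {A, B, C}; cheapest assignment that respects the capacities:
  A (cap 11, load 11): S3 — cost 11×7 = 77
  B (cap 11, load 10): S1 — cost 10×2 = 20
  C (cap 12, load 12): S2, S4 — cost 10×12 + 2×7 = 134
  Shipping 231, fixed 273 → total 504.
  Any other capacity-feasible assignment to {A, B, C} ships for at least 231.
Total demand is 33 and no other set of sites has combined capacity ≥ 33, so {A, B, C} is the only feasible choice of open sites. Minimum: 504.

504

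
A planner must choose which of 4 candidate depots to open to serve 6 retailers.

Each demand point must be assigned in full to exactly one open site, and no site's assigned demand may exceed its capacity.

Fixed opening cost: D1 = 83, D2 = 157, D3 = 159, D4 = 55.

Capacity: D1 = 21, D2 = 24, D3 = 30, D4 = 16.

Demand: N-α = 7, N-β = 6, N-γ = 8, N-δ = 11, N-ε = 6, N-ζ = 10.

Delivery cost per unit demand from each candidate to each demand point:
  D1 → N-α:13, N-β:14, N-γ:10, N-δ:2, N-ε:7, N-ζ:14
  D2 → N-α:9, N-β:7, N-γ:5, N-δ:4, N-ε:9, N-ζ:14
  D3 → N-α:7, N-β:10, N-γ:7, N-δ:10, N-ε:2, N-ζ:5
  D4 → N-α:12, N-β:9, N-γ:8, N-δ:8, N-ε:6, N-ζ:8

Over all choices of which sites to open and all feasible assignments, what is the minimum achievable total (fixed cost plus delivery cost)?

515

Open {D1, D3}; cheapest assignment that respects the capacities:
  D1 (cap 21, load 19): N-γ, N-δ — cost 8×10 + 11×2 = 102
  D3 (cap 30, load 29): N-α, N-β, N-ε, N-ζ — cost 7×7 + 6×10 + 6×2 + 10×5 = 171
  Shipping 273, fixed 242 → total 515.
  Any other capacity-feasible assignment to {D1, D3} ships for at least 273.
Compare {D1, D3, D4}: its best feasible assignment gives total 548.
Compare {D2, D3}: its best feasible assignment gives total 571.
Every other set of open sites that can feasibly serve all demand totals ≥ 548 even under its best assignment. Minimum: 515.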